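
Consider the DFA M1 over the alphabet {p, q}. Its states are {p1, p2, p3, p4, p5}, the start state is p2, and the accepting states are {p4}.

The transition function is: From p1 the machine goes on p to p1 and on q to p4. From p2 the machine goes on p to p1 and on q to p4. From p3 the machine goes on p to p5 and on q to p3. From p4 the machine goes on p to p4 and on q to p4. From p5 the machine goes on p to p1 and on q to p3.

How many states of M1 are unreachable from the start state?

BFS from p2 reaches {p1, p2, p4}; the 2 state(s) p3, p5 are never visited.

2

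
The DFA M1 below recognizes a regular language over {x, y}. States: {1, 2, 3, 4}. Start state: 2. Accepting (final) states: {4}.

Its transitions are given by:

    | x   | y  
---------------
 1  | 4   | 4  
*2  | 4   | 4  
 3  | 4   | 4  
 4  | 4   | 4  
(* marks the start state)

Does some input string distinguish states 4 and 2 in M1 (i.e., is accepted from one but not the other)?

First remove the unreachable states {1,3}; 2 states remain.
Start with accepting vs non-accepting: {4} | {2}.
No further refinement is possible. Final partition (2 blocks): {4} | {2}.
4 and 2 end up in different blocks, so they are distinguishable. For instance, the string 'ε' is accepted from only 4.

Yes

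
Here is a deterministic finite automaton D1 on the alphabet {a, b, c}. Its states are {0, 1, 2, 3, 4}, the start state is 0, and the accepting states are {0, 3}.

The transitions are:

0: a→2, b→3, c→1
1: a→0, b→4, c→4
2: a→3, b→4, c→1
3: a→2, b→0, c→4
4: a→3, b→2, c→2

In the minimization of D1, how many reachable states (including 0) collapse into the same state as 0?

2

P0 = {0,3} | {1,2,4}.
No further refinement is possible. Final partition (2 blocks): {0,3} | {1,2,4}.
The equivalence class containing 0 is {0,3}, of size 2.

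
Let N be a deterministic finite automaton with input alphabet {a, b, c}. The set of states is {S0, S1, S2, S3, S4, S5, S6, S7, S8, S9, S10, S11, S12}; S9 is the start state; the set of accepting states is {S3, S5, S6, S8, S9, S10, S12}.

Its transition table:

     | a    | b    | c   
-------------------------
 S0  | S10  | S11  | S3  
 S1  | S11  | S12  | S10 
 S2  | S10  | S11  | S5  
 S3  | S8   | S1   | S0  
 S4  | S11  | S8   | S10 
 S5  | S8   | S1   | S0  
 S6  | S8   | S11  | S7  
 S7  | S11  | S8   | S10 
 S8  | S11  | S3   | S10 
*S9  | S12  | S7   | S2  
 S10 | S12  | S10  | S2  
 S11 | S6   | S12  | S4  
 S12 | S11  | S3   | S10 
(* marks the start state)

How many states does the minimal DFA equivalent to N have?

7

All states are reachable from the start state.
P0 = {S3,S5,S6,S8,S9,S10,S12} | {S0,S1,S2,S4,S7,S11}.
Refine {S3,S5,S6,S8,S9,S10,S12} on symbol a: members go to different blocks, giving {S3,S5,S6,S9,S10} and {S8,S12}.
On input b, block {S3,S5,S6,S9,S10} splits into {S3,S5,S6,S9} and {S10}.
Split {S0,S1,S2,S4,S7,S11} by δ(·,a) → {S1,S4,S7} and {S0,S2} and {S11}.
On input b, block {S3,S5,S6,S9} splits into {S3,S5,S9} and {S6}.
No further refinement is possible. Final partition (7 blocks): {S3,S5,S9} | {S1,S4,S7} | {S8,S12} | {S10} | {S0,S2} | {S11} | {S6}.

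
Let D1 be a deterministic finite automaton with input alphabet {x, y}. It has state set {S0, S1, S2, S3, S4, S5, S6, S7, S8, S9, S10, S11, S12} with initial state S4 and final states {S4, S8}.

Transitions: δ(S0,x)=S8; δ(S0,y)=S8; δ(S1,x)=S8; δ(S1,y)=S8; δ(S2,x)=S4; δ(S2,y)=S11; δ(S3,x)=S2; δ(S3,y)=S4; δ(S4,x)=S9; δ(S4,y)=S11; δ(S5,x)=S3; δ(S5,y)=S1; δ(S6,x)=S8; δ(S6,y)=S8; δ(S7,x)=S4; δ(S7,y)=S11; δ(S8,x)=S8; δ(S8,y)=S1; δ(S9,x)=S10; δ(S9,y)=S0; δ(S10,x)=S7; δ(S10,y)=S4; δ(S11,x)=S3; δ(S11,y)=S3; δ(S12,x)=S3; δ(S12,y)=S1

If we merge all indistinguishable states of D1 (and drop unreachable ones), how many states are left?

7

First remove the unreachable states {S5,S6,S12}; 10 states remain.
Initial partition by acceptance: {S4,S8} | {S0,S1,S2,S3,S7,S9,S10,S11}.
Split {S4,S8} by δ(·,x) → {S4} and {S8}.
On input x, block {S0,S1,S2,S3,S7,S9,S10,S11} splits into {S3,S9,S10,S11} and {S0,S1} and {S2,S7}.
Refine {S3,S9,S10,S11} on symbol x: members go to different blocks, giving {S3,S10} and {S9,S11}.
On input y, block {S9,S11} splits into {S9} and {S11}.
Stable partition: {S4} | {S3,S10} | {S8} | {S0,S1} | {S2,S7} | {S9} | {S11} — 7 equivalence classes.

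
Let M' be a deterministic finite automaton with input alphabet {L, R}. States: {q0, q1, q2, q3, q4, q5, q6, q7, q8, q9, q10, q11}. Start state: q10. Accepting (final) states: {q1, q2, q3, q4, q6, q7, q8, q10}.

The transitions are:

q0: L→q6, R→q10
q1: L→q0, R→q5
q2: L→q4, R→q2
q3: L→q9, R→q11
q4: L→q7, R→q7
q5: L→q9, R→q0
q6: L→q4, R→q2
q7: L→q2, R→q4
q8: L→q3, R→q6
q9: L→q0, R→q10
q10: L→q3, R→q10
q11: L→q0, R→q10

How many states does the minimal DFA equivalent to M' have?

5

Reachable states from the start: {q0,q2,q3,q4,q6,q7,q9,q10,q11}. Unreachable: {q1,q5,q8} — drop them.
Start with accepting vs non-accepting: {q2,q3,q4,q6,q7,q10} | {q0,q9,q11}.
Split {q2,q3,q4,q6,q7,q10} by δ(·,L) → {q2,q4,q6,q7,q10} and {q3}.
Split {q2,q4,q6,q7,q10} by δ(·,L) → {q2,q4,q6,q7} and {q10}.
On input L, block {q0,q9,q11} splits into {q9,q11} and {q0}.
Stable partition: {q2,q4,q6,q7} | {q9,q11} | {q3} | {q10} | {q0} — 5 equivalence classes.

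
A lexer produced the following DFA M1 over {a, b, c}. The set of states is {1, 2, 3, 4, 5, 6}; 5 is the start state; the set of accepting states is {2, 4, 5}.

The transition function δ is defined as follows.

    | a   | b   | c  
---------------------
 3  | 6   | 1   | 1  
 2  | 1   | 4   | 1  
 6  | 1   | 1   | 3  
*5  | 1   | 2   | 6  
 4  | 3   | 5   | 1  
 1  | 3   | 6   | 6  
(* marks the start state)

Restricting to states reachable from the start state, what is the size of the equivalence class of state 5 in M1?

Every state is reachable, so we keep all 6.
Initial partition by acceptance: {2,4,5} | {1,3,6}.
No further refinement is possible. Final partition (2 blocks): {2,4,5} | {1,3,6}.
State 5 belongs to the block {2,4,5}, which has 3 states.

3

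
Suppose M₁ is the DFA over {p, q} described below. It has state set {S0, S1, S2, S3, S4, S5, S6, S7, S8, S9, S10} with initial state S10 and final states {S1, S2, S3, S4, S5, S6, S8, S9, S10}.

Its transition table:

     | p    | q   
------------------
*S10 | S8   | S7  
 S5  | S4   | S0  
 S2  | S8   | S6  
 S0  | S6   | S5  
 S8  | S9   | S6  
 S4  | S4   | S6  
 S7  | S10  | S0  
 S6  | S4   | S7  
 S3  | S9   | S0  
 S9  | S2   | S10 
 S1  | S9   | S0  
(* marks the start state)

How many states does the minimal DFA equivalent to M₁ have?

5

States {S1,S3} cannot be reached from the start state, so discard them.
P0 = {S2,S4,S5,S6,S8,S9,S10} | {S0,S7}.
Refine {S2,S4,S5,S6,S8,S9,S10} on symbol q: members go to different blocks, giving {S2,S4,S8,S9} and {S5,S6,S10}.
Refine {S0,S7} on symbol q: members go to different blocks, giving {S0} and {S7}.
On input q, block {S5,S6,S10} splits into {S6,S10} and {S5}.
The partition is now stable with 5 blocks: {S2,S4,S8,S9} | {S0} | {S6,S10} | {S7} | {S5}.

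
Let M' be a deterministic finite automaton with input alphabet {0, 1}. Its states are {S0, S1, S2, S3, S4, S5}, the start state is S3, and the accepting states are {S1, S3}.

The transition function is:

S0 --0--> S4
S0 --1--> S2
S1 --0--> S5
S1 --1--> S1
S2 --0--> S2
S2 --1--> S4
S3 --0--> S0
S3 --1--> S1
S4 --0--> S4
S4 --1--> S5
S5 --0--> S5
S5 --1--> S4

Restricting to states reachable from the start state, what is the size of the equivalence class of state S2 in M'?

4

All states are reachable from the start state.
P0 = {S1,S3} | {S0,S2,S4,S5}.
The partition is now stable with 2 blocks: {S1,S3} | {S0,S2,S4,S5}.
The equivalence class containing S2 is {S0,S2,S4,S5}, of size 4.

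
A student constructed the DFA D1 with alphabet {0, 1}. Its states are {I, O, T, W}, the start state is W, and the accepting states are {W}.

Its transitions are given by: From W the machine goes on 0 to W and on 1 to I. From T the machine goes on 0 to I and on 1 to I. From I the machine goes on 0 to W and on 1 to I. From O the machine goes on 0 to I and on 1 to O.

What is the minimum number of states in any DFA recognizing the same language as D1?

2

States {O,T} cannot be reached from the start state, so discard them.
Start with accepting vs non-accepting: {W} | {I}.
Stable partition: {W} | {I} — 2 equivalence classes.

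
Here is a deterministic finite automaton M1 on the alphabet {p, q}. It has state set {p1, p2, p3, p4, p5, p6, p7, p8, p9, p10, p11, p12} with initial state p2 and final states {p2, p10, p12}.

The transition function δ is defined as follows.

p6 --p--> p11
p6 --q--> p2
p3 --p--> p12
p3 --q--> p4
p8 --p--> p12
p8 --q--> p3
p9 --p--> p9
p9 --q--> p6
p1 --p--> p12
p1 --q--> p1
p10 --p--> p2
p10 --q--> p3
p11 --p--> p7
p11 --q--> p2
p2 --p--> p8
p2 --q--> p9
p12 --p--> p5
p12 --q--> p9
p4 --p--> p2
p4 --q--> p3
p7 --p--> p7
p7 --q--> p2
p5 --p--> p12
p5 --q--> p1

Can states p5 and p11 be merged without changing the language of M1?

No

Reachable states from the start: {p1,p2,p3,p4,p5,p6,p7,p8,p9,p11,p12}. Unreachable: {p10} — drop them.
Initial partition by acceptance: {p2,p12} | {p1,p3,p4,p5,p6,p7,p8,p9,p11}.
Refine {p1,p3,p4,p5,p6,p7,p8,p9,p11} on symbol p: members go to different blocks, giving {p1,p3,p4,p5,p8} and {p6,p7,p9,p11}.
Refine {p6,p7,p9,p11} on symbol q: members go to different blocks, giving {p6,p7,p11} and {p9}.
The partition is now stable with 4 blocks: {p2,p12} | {p1,p3,p4,p5,p8} | {p6,p7,p11} | {p9}.
p5 and p11 end up in different blocks, so they are distinguishable. For instance, the string 'p' is accepted from only p5.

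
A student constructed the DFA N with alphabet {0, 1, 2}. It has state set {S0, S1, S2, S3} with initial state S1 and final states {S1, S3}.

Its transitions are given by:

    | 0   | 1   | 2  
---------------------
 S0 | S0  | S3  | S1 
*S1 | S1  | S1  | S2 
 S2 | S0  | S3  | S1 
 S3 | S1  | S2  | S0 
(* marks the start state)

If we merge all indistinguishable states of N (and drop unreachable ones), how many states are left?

3

All states are reachable from the start state.
Initial partition by acceptance: {S1,S3} | {S0,S2}.
On input 1, block {S1,S3} splits into {S1} and {S3}.
No further refinement is possible. Final partition (3 blocks): {S1} | {S0,S2} | {S3}.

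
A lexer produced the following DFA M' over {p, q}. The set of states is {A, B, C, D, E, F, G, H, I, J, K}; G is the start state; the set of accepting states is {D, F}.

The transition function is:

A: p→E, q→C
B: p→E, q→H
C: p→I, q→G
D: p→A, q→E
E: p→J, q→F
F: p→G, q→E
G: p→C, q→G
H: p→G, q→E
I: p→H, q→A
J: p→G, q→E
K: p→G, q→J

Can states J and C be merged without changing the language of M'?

No

States {B,D,K} cannot be reached from the start state, so discard them.
P0 = {F} | {A,C,E,G,H,I,J}.
Refine {A,C,E,G,H,I,J} on symbol q: members go to different blocks, giving {A,C,G,H,I,J} and {E}.
Refine {A,C,G,H,I,J} on symbol p: members go to different blocks, giving {C,G,H,I,J} and {A}.
Refine {C,G,H,I,J} on symbol q: members go to different blocks, giving {C,G} and {H,J} and {I}.
Split {C,G} by δ(·,p) → {C} and {G}.
No further refinement is possible. Final partition (7 blocks): {F} | {C} | {E} | {A} | {H,J} | {I} | {G}.
J and C end up in different blocks, so they are distinguishable. For instance, the string 'qq' is accepted from only J.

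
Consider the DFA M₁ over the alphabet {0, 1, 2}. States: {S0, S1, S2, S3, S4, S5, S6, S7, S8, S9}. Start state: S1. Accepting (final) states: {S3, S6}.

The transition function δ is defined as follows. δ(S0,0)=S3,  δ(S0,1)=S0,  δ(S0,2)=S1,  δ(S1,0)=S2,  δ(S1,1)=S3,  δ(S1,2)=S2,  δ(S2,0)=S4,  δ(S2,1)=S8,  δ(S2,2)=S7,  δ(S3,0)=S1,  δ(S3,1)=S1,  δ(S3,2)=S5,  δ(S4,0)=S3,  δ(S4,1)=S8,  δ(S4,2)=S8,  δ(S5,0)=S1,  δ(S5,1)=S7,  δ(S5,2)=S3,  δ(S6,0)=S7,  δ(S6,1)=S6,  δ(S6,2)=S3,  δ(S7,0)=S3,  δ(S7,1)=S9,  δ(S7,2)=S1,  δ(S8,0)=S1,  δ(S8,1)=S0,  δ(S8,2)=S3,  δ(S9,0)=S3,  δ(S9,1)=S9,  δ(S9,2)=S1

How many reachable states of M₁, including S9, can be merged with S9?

First remove the unreachable states {S6}; 9 states remain.
P0 = {S3} | {S0,S1,S2,S4,S5,S7,S8,S9}.
On input 0, block {S0,S1,S2,S4,S5,S7,S8,S9} splits into {S0,S4,S7,S9} and {S1,S2,S5,S8}.
Split {S0,S4,S7,S9} by δ(·,1) → {S0,S7,S9} and {S4}.
Refine {S1,S2,S5,S8} on symbol 0: members go to different blocks, giving {S1,S5,S8} and {S2}.
Split {S1,S5,S8} by δ(·,0) → {S5,S8} and {S1}.
Stable partition: {S3} | {S0,S7,S9} | {S5,S8} | {S4} | {S2} | {S1} — 6 equivalence classes.
The equivalence class containing S9 is {S0,S7,S9}, of size 3.

3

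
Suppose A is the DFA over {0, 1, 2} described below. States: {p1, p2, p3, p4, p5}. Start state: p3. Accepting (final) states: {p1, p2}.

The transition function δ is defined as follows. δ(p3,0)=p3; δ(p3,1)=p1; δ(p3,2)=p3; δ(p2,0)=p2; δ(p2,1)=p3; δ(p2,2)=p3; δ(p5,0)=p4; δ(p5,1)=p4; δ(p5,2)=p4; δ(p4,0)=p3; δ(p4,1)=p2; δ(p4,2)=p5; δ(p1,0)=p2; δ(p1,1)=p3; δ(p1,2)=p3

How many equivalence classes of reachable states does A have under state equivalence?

States {p4,p5} cannot be reached from the start state, so discard them.
Initial partition by acceptance: {p1,p2} | {p3}.
No further refinement is possible. Final partition (2 blocks): {p1,p2} | {p3}.

2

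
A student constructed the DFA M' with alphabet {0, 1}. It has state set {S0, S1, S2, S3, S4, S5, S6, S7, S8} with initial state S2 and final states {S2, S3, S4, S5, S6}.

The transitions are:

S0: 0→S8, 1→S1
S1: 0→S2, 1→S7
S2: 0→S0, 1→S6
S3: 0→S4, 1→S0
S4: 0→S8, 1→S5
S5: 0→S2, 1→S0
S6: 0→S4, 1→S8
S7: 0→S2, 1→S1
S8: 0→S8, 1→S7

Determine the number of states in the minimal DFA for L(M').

First remove the unreachable states {S3}; 8 states remain.
Initial partition by acceptance: {S2,S4,S5,S6} | {S0,S1,S7,S8}.
Refine {S2,S4,S5,S6} on symbol 0: members go to different blocks, giving {S2,S4} and {S5,S6}.
Refine {S0,S1,S7,S8} on symbol 0: members go to different blocks, giving {S0,S8} and {S1,S7}.
No further refinement is possible. Final partition (4 blocks): {S2,S4} | {S0,S8} | {S5,S6} | {S1,S7}.

4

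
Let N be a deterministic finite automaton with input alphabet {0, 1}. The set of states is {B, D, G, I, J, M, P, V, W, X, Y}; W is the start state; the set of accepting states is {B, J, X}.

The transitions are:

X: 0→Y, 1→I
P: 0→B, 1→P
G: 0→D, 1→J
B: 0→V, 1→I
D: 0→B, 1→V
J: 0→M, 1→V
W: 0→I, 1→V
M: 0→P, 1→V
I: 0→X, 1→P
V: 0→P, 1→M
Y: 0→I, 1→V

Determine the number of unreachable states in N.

3

No path from W leads to D, G, J; the other 8 states are all reachable.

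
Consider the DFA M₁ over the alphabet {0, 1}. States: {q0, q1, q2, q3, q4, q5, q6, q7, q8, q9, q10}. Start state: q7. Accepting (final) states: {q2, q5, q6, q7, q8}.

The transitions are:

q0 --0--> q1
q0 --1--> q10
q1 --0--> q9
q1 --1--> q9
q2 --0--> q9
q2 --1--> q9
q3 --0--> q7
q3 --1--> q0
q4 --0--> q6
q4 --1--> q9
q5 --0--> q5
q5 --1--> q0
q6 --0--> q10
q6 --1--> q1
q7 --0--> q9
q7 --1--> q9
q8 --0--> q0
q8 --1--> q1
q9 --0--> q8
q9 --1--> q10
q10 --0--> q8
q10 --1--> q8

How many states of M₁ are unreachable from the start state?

Starting at q7 and following transitions, the reachable set is {q0, q1, q7, q8, q9, q10}. That leaves q2, q3, q4, q5, q6 unreachable — 5 in total.

5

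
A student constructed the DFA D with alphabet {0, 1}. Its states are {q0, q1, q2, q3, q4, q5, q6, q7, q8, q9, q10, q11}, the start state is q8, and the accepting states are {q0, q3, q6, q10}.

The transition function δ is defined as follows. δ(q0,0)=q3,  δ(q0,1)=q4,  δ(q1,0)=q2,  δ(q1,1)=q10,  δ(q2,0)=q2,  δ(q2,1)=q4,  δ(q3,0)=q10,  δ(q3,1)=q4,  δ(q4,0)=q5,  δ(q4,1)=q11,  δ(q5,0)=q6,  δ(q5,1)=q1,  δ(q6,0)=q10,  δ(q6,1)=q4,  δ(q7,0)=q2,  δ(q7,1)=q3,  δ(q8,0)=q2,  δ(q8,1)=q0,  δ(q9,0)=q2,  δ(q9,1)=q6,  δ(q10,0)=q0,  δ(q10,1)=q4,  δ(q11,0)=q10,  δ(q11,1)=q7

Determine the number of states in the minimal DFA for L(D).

States {q9} cannot be reached from the start state, so discard them.
P0 = {q0,q3,q6,q10} | {q1,q2,q4,q5,q7,q8,q11}.
Split {q1,q2,q4,q5,q7,q8,q11} by δ(·,0) → {q1,q2,q4,q7,q8} and {q5,q11}.
Refine {q1,q2,q4,q7,q8} on symbol 0: members go to different blocks, giving {q1,q2,q7,q8} and {q4}.
Refine {q1,q2,q7,q8} on symbol 1: members go to different blocks, giving {q1,q7,q8} and {q2}.
The partition is now stable with 5 blocks: {q0,q3,q6,q10} | {q1,q7,q8} | {q5,q11} | {q4} | {q2}.

5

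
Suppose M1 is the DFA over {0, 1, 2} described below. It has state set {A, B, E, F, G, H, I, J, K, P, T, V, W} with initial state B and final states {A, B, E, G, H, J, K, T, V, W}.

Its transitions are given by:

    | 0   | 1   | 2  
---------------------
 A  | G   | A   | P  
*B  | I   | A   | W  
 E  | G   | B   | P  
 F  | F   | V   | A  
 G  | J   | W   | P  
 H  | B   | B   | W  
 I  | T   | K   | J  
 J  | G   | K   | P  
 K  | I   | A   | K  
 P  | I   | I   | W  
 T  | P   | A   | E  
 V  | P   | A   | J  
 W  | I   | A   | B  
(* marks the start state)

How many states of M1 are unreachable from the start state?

BFS from B reaches {A, B, E, G, I, J, K, P, T, W}; the 3 state(s) F, H, V are never visited.

3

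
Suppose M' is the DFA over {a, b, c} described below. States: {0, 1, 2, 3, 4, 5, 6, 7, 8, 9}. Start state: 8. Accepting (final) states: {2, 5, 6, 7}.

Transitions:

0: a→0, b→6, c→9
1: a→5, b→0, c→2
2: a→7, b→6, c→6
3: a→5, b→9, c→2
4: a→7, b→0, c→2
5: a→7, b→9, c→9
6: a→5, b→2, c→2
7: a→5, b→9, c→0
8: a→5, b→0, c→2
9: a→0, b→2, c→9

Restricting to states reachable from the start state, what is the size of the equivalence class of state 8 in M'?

1

Reachable states from the start: {0,2,5,6,7,8,9}. Unreachable: {1,3,4} — drop them.
Initial partition by acceptance: {2,5,6,7} | {0,8,9}.
On input b, block {2,5,6,7} splits into {2,6} and {5,7}.
On input a, block {0,8,9} splits into {0,9} and {8}.
The partition is now stable with 4 blocks: {2,6} | {0,9} | {5,7} | {8}.
State 8 belongs to the block {8}, which has 1 states.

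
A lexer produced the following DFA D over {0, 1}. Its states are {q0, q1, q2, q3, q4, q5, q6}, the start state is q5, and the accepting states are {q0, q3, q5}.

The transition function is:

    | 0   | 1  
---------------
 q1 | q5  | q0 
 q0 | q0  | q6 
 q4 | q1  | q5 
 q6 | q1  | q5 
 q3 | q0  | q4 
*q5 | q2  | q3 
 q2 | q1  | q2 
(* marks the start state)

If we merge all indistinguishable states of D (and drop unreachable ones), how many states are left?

Every state is reachable, so we keep all 7.
P0 = {q0,q3,q5} | {q1,q2,q4,q6}.
Refine {q0,q3,q5} on symbol 0: members go to different blocks, giving {q0,q3} and {q5}.
Split {q1,q2,q4,q6} by δ(·,0) → {q2,q4,q6} and {q1}.
Split {q2,q4,q6} by δ(·,1) → {q4,q6} and {q2}.
Stable partition: {q0,q3} | {q4,q6} | {q5} | {q1} | {q2} — 5 equivalence classes.

5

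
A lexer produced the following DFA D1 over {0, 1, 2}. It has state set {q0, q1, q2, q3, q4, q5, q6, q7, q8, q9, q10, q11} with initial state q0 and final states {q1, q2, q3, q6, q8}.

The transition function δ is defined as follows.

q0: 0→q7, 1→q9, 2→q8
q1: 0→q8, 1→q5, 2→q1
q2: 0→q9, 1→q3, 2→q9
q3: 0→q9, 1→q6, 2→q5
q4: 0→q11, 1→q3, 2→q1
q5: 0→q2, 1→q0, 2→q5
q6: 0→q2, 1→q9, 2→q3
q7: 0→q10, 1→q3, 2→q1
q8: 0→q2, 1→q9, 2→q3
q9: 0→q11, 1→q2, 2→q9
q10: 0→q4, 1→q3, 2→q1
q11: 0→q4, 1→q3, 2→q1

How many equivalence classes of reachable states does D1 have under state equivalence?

8

P0 = {q1,q2,q3,q6,q8} | {q0,q4,q5,q7,q9,q10,q11}.
Refine {q1,q2,q3,q6,q8} on symbol 0: members go to different blocks, giving {q1,q6,q8} and {q2,q3}.
On input 0, block {q1,q6,q8} splits into {q6,q8} and {q1}.
On input 0, block {q0,q4,q5,q7,q9,q10,q11} splits into {q0,q4,q7,q9,q10,q11} and {q5}.
Refine {q0,q4,q7,q9,q10,q11} on symbol 1: members go to different blocks, giving {q4,q7,q9,q10,q11} and {q0}.
On input 2, block {q4,q7,q9,q10,q11} splits into {q4,q7,q10,q11} and {q9}.
On input 1, block {q2,q3} splits into {q2} and {q3}.
Stable partition: {q6,q8} | {q4,q7,q10,q11} | {q2} | {q1} | {q5} | {q0} | {q9} | {q3} — 8 equivalence classes.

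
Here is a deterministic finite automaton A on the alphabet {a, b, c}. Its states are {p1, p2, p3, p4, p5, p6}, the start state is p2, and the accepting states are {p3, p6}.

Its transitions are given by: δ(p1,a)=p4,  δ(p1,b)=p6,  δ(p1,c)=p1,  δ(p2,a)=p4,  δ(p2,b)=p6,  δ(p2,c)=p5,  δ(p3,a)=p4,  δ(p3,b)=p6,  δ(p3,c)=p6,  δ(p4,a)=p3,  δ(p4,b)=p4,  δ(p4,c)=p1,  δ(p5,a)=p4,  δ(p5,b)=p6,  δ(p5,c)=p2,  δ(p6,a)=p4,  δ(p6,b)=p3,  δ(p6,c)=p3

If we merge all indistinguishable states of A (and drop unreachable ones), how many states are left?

P0 = {p3,p6} | {p1,p2,p4,p5}.
On input a, block {p1,p2,p4,p5} splits into {p1,p2,p5} and {p4}.
Stable partition: {p3,p6} | {p1,p2,p5} | {p4} — 3 equivalence classes.

3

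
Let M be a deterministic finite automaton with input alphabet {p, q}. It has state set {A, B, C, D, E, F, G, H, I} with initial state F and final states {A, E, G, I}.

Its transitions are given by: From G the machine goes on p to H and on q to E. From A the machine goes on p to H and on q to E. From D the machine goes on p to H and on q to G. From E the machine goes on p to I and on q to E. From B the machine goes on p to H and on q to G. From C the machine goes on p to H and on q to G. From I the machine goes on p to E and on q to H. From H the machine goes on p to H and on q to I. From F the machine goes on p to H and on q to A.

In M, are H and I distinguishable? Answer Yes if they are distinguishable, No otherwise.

States {B,C,D,G} cannot be reached from the start state, so discard them.
Start with accepting vs non-accepting: {A,E,I} | {F,H}.
Split {A,E,I} by δ(·,p) → {E,I} and {A}.
Split {E,I} by δ(·,q) → {E} and {I}.
Refine {F,H} on symbol q: members go to different blocks, giving {F} and {H}.
No further refinement is possible. Final partition (5 blocks): {E} | {F} | {A} | {I} | {H}.
H and I end up in different blocks, so they are distinguishable. For instance, the string 'ε' is accepted from only I.

Yes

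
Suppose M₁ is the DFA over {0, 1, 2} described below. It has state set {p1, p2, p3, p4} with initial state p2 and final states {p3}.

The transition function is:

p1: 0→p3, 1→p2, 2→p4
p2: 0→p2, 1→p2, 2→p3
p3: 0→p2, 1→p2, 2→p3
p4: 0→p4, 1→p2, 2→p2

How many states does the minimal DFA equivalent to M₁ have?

2

First remove the unreachable states {p1,p4}; 2 states remain.
P0 = {p3} | {p2}.
The partition is now stable with 2 blocks: {p3} | {p2}.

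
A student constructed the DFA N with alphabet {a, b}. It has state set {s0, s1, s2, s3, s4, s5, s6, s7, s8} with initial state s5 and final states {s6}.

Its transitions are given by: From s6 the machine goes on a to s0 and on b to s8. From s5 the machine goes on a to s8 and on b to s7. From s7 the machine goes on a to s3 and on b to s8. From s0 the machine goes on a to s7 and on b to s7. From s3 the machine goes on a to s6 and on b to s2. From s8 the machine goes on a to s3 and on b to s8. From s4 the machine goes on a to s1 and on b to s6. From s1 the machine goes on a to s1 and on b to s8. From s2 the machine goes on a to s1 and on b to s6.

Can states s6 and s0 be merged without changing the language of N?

States {s4} cannot be reached from the start state, so discard them.
Initial partition by acceptance: {s6} | {s0,s1,s2,s3,s5,s7,s8}.
On input a, block {s0,s1,s2,s3,s5,s7,s8} splits into {s0,s1,s2,s5,s7,s8} and {s3}.
On input a, block {s0,s1,s2,s5,s7,s8} splits into {s0,s1,s2,s5} and {s7,s8}.
Refine {s0,s1,s2,s5} on symbol a: members go to different blocks, giving {s0,s5} and {s1,s2}.
Refine {s1,s2} on symbol b: members go to different blocks, giving {s1} and {s2}.
The partition is now stable with 6 blocks: {s6} | {s0,s5} | {s3} | {s7,s8} | {s1} | {s2}.
s6 and s0 end up in different blocks, so they are distinguishable. For instance, the string 'ε' is accepted from only s6.

No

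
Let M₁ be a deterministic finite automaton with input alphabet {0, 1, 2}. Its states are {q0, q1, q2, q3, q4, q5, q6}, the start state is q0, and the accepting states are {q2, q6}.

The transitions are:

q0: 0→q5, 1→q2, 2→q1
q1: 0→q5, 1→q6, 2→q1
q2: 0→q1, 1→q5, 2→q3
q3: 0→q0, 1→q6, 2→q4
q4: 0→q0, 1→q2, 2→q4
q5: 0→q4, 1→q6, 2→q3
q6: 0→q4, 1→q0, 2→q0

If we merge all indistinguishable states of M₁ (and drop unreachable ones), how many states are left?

Every state is reachable, so we keep all 7.
P0 = {q2,q6} | {q0,q1,q3,q4,q5}.
No further refinement is possible. Final partition (2 blocks): {q2,q6} | {q0,q1,q3,q4,q5}.

2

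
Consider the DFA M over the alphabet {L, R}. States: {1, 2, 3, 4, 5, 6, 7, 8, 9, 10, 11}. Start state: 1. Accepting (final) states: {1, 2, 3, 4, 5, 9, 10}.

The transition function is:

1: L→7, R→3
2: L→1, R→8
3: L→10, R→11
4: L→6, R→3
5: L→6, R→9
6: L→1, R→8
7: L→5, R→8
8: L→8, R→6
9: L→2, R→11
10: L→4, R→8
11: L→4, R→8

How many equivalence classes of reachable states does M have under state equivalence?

5

Start with accepting vs non-accepting: {1,2,3,4,5,9,10} | {6,7,8,11}.
Refine {1,2,3,4,5,9,10} on symbol L: members go to different blocks, giving {2,3,9,10} and {1,4,5}.
Refine {2,3,9,10} on symbol L: members go to different blocks, giving {2,10} and {3,9}.
On input L, block {6,7,8,11} splits into {6,7,11} and {8}.
No further refinement is possible. Final partition (5 blocks): {2,10} | {6,7,11} | {1,4,5} | {3,9} | {8}.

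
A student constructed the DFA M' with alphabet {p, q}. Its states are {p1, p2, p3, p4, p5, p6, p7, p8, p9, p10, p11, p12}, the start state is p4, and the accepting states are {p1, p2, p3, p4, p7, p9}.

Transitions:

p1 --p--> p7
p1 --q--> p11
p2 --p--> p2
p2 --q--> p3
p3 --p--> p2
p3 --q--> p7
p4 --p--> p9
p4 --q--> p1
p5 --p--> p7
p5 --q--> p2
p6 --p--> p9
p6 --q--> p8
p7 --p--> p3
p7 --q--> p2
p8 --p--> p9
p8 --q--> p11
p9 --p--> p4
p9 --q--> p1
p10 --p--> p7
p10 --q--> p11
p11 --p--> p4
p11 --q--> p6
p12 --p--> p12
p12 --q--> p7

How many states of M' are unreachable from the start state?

Starting at p4 and following transitions, the reachable set is {p1, p2, p3, p4, p6, p7, p8, p9, p11}. That leaves p5, p10, p12 unreachable — 3 in total.

3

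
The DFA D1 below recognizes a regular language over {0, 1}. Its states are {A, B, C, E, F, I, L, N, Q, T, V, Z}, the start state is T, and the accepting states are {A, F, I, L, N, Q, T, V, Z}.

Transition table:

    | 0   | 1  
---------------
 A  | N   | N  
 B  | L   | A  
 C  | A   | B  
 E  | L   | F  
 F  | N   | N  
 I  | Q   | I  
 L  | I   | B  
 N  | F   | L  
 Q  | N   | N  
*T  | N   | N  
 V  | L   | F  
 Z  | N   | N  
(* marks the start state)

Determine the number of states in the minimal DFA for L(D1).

5

States {C,E,V,Z} cannot be reached from the start state, so discard them.
Initial partition by acceptance: {A,F,I,L,N,Q,T} | {B}.
Refine {A,F,I,L,N,Q,T} on symbol 1: members go to different blocks, giving {A,F,I,N,Q,T} and {L}.
Refine {A,F,I,N,Q,T} on symbol 1: members go to different blocks, giving {A,F,I,Q,T} and {N}.
Split {A,F,I,Q,T} by δ(·,0) → {A,F,Q,T} and {I}.
No further refinement is possible. Final partition (5 blocks): {A,F,Q,T} | {B} | {L} | {N} | {I}.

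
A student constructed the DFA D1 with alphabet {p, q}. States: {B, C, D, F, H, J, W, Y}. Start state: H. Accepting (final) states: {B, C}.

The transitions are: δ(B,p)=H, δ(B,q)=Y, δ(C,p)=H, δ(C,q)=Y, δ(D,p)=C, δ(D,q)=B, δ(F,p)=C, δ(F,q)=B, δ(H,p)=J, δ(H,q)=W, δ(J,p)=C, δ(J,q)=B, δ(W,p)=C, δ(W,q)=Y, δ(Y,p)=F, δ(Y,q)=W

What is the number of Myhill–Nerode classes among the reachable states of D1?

4

First remove the unreachable states {D}; 7 states remain.
Start with accepting vs non-accepting: {B,C} | {F,H,J,W,Y}.
Split {F,H,J,W,Y} by δ(·,p) → {F,J,W} and {H,Y}.
On input q, block {F,J,W} splits into {F,J} and {W}.
No further refinement is possible. Final partition (4 blocks): {B,C} | {F,J} | {H,Y} | {W}.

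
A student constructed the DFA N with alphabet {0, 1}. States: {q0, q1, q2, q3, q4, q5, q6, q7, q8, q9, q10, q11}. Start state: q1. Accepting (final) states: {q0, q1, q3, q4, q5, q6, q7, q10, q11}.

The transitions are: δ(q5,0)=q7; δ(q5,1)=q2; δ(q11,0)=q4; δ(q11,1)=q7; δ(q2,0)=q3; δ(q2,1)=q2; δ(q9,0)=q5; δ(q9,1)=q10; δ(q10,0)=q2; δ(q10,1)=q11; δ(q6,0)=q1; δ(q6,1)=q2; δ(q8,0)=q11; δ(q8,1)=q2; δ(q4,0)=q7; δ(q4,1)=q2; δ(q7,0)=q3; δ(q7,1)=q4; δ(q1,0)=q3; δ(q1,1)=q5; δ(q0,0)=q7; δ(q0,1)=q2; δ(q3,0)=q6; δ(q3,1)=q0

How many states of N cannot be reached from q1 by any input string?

No path from q1 leads to q8, q9, q10, q11; the other 8 states are all reachable.

4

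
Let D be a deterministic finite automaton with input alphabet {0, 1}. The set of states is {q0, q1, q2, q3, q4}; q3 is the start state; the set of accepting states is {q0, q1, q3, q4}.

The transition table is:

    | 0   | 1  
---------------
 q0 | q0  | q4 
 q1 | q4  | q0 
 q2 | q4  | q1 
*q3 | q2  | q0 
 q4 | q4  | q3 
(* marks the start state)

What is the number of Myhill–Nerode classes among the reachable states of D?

5

P0 = {q0,q1,q3,q4} | {q2}.
Refine {q0,q1,q3,q4} on symbol 0: members go to different blocks, giving {q0,q1,q4} and {q3}.
Split {q0,q1,q4} by δ(·,1) → {q0,q1} and {q4}.
Split {q0,q1} by δ(·,0) → {q0} and {q1}.
No further refinement is possible. Final partition (5 blocks): {q0} | {q2} | {q3} | {q4} | {q1}.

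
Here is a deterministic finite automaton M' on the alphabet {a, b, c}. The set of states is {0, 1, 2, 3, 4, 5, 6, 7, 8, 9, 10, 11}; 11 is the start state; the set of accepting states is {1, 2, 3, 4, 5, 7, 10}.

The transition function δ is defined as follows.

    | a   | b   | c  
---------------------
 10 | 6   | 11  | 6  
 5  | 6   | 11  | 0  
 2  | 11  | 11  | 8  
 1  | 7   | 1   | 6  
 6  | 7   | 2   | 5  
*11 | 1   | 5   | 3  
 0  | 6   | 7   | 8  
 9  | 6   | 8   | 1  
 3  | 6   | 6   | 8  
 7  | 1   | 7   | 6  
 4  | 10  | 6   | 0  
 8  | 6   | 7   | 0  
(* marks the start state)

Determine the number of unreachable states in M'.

3

No path from 11 leads to 4, 9, 10; the other 9 states are all reachable.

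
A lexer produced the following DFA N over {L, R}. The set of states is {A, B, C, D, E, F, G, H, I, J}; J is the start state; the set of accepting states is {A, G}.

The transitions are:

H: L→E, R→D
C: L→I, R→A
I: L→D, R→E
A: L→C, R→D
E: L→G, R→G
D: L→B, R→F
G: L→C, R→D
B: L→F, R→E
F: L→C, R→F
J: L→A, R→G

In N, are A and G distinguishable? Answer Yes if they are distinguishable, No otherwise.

First remove the unreachable states {H}; 9 states remain.
P0 = {A,G} | {B,C,D,E,F,I,J}.
Refine {B,C,D,E,F,I,J} on symbol L: members go to different blocks, giving {B,C,D,F,I} and {E,J}.
Split {B,C,D,F,I} by δ(·,R) → {B,I} and {D,F} and {C}.
Refine {D,F} on symbol L: members go to different blocks, giving {D} and {F}.
On input L, block {B,I} splits into {B} and {I}.
No further refinement is possible. Final partition (7 blocks): {A,G} | {B} | {E,J} | {D} | {C} | {F} | {I}.
A and G lie in the same block of the stable partition, so they are equivalent — no string distinguishes them.

No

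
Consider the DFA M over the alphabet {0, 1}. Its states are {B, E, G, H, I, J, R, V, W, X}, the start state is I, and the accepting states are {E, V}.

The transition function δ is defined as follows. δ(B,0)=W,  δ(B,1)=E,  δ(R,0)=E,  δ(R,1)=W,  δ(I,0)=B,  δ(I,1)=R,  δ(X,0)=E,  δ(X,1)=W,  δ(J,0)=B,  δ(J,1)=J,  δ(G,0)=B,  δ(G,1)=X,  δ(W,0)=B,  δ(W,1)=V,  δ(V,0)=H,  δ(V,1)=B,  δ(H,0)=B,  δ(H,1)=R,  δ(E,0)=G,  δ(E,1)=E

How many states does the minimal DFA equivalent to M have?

6

States {J} cannot be reached from the start state, so discard them.
Start with accepting vs non-accepting: {E,V} | {B,G,H,I,R,W,X}.
On input 1, block {E,V} splits into {V} and {E}.
Split {B,G,H,I,R,W,X} by δ(·,0) → {B,G,H,I,W} and {R,X}.
Refine {B,G,H,I,W} on symbol 1: members go to different blocks, giving {G,H,I} and {B} and {W}.
No further refinement is possible. Final partition (6 blocks): {V} | {G,H,I} | {E} | {R,X} | {B} | {W}.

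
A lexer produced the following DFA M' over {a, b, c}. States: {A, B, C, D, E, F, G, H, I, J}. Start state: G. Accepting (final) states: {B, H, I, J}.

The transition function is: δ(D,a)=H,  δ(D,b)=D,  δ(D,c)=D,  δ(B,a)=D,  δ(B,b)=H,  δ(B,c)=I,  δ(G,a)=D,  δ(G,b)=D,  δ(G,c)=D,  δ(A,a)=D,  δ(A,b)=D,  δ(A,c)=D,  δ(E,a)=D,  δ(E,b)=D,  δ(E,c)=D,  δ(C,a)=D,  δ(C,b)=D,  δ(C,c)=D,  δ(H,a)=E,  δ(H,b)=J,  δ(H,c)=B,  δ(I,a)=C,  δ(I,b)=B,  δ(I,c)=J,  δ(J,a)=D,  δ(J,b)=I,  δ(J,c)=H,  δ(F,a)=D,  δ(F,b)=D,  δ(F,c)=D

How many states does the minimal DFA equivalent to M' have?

4

Reachable states from the start: {B,C,D,E,G,H,I,J}. Unreachable: {A,F} — drop them.
Initial partition by acceptance: {B,H,I,J} | {C,D,E,G}.
Refine {C,D,E,G} on symbol a: members go to different blocks, giving {C,E,G} and {D}.
Refine {B,H,I,J} on symbol a: members go to different blocks, giving {B,J} and {H,I}.
No further refinement is possible. Final partition (4 blocks): {B,J} | {C,E,G} | {D} | {H,I}.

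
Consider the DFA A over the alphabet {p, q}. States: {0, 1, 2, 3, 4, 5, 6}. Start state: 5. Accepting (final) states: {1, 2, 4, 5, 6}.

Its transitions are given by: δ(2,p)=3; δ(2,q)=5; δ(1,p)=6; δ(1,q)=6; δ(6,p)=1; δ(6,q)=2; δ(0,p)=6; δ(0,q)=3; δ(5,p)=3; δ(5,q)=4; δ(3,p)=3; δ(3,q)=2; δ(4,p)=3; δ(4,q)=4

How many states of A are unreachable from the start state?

Starting at 5 and following transitions, the reachable set is {2, 3, 4, 5}. That leaves 0, 1, 6 unreachable — 3 in total.

3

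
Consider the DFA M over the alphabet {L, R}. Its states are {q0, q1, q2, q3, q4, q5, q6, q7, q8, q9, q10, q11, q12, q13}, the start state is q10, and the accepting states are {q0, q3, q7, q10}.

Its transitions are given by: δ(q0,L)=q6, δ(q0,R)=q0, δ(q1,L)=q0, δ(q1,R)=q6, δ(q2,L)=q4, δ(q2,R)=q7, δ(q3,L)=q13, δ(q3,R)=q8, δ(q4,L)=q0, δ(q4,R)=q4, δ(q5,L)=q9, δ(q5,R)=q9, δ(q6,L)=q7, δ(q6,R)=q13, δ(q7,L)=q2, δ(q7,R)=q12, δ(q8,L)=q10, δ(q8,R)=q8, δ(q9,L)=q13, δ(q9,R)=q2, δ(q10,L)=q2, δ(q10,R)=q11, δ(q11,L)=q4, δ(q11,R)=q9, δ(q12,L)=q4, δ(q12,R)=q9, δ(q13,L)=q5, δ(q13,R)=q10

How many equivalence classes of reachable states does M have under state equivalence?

9

Reachable states from the start: {q0,q2,q4,q5,q6,q7,q9,q10,q11,q12,q13}. Unreachable: {q1,q3,q8} — drop them.
Start with accepting vs non-accepting: {q0,q7,q10} | {q2,q4,q5,q6,q9,q11,q12,q13}.
Refine {q0,q7,q10} on symbol R: members go to different blocks, giving {q7,q10} and {q0}.
Refine {q2,q4,q5,q6,q9,q11,q12,q13} on symbol L: members go to different blocks, giving {q2,q5,q9,q11,q12,q13} and {q4} and {q6}.
On input L, block {q2,q5,q9,q11,q12,q13} splits into {q2,q11,q12} and {q5,q9,q13}.
Refine {q2,q11,q12} on symbol R: members go to different blocks, giving {q11,q12} and {q2}.
Split {q5,q9,q13} by δ(·,R) → {q5} and {q9} and {q13}.
The partition is now stable with 9 blocks: {q7,q10} | {q11,q12} | {q0} | {q4} | {q6} | {q5} | {q2} | {q9} | {q13}.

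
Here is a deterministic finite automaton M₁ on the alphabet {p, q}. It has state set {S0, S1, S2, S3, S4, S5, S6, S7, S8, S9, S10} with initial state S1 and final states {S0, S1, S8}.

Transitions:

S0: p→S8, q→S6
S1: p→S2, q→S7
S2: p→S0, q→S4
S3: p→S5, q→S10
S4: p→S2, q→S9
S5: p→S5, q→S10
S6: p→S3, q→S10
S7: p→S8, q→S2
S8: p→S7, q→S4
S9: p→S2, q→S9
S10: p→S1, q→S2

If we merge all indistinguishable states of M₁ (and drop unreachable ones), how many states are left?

8

Initial partition by acceptance: {S0,S1,S8} | {S2,S3,S4,S5,S6,S7,S9,S10}.
Split {S0,S1,S8} by δ(·,p) → {S1,S8} and {S0}.
Refine {S2,S3,S4,S5,S6,S7,S9,S10} on symbol p: members go to different blocks, giving {S3,S4,S5,S6,S9} and {S7,S10} and {S2}.
On input p, block {S1,S8} splits into {S1} and {S8}.
Split {S3,S4,S5,S6,S9} by δ(·,p) → {S3,S5,S6} and {S4,S9}.
On input p, block {S7,S10} splits into {S7} and {S10}.
Stable partition: {S1} | {S3,S5,S6} | {S0} | {S7} | {S2} | {S8} | {S4,S9} | {S10} — 8 equivalence classes.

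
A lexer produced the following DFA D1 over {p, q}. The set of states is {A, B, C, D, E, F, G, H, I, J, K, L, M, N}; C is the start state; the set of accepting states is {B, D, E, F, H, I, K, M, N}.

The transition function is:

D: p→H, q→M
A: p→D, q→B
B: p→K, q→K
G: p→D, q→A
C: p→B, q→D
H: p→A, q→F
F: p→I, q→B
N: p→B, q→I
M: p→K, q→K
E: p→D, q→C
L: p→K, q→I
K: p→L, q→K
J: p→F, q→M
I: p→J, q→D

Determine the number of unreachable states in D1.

Starting at C and following transitions, the reachable set is {A, B, C, D, F, H, I, J, K, L, M}. That leaves E, G, N unreachable — 3 in total.

3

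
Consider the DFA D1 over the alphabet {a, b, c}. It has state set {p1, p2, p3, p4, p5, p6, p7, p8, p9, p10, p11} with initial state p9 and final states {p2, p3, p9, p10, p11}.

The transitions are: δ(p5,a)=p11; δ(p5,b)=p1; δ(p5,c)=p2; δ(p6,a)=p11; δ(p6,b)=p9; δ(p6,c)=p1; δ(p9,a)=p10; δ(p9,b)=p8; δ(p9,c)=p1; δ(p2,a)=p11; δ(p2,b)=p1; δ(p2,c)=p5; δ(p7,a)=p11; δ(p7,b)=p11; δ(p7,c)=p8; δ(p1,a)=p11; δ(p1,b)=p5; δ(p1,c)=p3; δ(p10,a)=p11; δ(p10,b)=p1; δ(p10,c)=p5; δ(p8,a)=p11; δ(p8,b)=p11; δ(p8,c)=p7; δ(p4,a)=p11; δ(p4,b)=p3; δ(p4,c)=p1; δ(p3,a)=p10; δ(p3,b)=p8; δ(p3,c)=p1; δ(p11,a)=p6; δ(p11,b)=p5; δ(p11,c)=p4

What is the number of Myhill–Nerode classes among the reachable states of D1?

7

All states are reachable from the start state.
Start with accepting vs non-accepting: {p2,p3,p9,p10,p11} | {p1,p4,p5,p6,p7,p8}.
Refine {p2,p3,p9,p10,p11} on symbol a: members go to different blocks, giving {p2,p3,p9,p10} and {p11}.
On input a, block {p2,p3,p9,p10} splits into {p2,p10} and {p3,p9}.
Split {p1,p4,p5,p6,p7,p8} by δ(·,b) → {p1,p5} and {p4,p6} and {p7,p8}.
Split {p1,p5} by δ(·,c) → {p1} and {p5}.
Stable partition: {p2,p10} | {p1} | {p11} | {p3,p9} | {p4,p6} | {p7,p8} | {p5} — 7 equivalence classes.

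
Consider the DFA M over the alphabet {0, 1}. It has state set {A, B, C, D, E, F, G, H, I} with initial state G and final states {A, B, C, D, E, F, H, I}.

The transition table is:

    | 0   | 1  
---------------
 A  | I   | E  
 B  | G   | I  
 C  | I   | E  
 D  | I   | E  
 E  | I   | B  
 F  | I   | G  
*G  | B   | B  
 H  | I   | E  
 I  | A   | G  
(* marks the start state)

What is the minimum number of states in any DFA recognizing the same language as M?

5

Reachable states from the start: {A,B,E,G,I}. Unreachable: {C,D,F,H} — drop them.
Start with accepting vs non-accepting: {A,B,E,I} | {G}.
Refine {A,B,E,I} on symbol 0: members go to different blocks, giving {A,E,I} and {B}.
Split {A,E,I} by δ(·,1) → {A} and {E} and {I}.
No further refinement is possible. Final partition (5 blocks): {A} | {G} | {B} | {E} | {I}.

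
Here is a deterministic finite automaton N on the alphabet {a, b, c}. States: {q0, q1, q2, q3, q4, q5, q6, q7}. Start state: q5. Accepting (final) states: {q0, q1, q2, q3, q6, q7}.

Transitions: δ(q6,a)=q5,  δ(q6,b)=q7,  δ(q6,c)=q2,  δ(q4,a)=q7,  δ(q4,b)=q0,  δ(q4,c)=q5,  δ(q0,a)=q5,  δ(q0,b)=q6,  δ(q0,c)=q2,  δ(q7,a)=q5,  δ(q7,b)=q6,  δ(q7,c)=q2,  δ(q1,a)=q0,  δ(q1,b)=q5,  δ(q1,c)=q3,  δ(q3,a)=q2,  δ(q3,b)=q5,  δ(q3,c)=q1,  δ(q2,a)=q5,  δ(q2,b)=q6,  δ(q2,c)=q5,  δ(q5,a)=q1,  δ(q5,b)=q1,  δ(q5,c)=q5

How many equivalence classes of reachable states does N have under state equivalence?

Reachable states from the start: {q0,q1,q2,q3,q5,q6,q7}. Unreachable: {q4} — drop them.
Initial partition by acceptance: {q0,q1,q2,q3,q6,q7} | {q5}.
On input a, block {q0,q1,q2,q3,q6,q7} splits into {q0,q2,q6,q7} and {q1,q3}.
Split {q0,q2,q6,q7} by δ(·,c) → {q0,q6,q7} and {q2}.
Split {q1,q3} by δ(·,a) → {q1} and {q3}.
Stable partition: {q0,q6,q7} | {q5} | {q1} | {q2} | {q3} — 5 equivalence classes.

5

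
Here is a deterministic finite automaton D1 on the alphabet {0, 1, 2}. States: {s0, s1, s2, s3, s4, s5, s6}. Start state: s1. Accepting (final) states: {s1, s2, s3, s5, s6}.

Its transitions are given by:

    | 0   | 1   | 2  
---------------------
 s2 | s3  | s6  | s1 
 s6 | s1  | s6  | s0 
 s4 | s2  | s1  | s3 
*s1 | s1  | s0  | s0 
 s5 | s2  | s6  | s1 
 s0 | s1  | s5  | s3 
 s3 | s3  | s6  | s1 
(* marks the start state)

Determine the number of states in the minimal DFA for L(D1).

First remove the unreachable states {s4}; 6 states remain.
Start with accepting vs non-accepting: {s1,s2,s3,s5,s6} | {s0}.
Split {s1,s2,s3,s5,s6} by δ(·,1) → {s2,s3,s5,s6} and {s1}.
On input 0, block {s2,s3,s5,s6} splits into {s2,s3,s5} and {s6}.
No further refinement is possible. Final partition (4 blocks): {s2,s3,s5} | {s0} | {s1} | {s6}.

4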